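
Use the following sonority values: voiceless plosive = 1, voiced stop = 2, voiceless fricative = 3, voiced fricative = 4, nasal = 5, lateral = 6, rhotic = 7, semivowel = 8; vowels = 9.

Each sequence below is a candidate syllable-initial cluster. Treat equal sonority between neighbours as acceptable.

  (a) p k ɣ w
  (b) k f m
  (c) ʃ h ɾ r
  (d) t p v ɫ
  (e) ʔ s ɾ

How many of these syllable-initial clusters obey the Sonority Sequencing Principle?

(a) 1-1-4-8 → obeys
(b) 1-3-5 → obeys
(c) 3-3-7-7 → obeys
(d) 1-1-4-6 → obeys
(e) 1-3-7 → obeys

5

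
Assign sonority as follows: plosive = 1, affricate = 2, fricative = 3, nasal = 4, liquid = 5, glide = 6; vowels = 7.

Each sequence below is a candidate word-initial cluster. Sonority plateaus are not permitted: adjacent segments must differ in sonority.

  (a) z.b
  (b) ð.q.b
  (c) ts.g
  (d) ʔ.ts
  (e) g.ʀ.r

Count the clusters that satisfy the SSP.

1

(a) sonority 3-1: ill-formed.
(b) sonority 3-1-1: ill-formed.
(c) sonority 2-1: ill-formed.
(d) sonority 1-2: well-formed.
(e) sonority 1-5-5: ill-formed.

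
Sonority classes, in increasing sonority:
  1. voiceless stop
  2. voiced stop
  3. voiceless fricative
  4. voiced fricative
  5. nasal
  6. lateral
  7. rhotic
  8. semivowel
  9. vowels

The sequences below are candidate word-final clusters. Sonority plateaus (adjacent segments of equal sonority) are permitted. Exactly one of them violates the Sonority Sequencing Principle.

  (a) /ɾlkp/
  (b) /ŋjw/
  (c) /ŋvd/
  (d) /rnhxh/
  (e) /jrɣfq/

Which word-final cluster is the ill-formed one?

b

(a) 7-6-1-1 → obeys
(b) 5-8-8 → violates
(c) 5-4-2 → obeys
(d) 7-5-3-3-3 → obeys
(e) 8-7-4-3-1 → obeys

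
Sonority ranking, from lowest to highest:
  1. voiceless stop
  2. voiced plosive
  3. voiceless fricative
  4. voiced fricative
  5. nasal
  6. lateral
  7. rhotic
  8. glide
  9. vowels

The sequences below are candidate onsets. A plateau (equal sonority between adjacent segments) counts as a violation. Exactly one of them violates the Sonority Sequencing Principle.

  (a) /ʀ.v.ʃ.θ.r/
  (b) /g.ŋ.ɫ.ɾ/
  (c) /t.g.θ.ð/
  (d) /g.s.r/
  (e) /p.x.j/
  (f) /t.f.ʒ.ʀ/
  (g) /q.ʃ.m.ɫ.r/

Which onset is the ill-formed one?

a

(a) 7-4-3-3-7 → violates
(b) 2-5-6-7 → obeys
(c) 1-2-3-4 → obeys
(d) 2-3-7 → obeys
(e) 1-3-8 → obeys
(f) 1-3-4-7 → obeys
(g) 1-3-5-6-7 → obeys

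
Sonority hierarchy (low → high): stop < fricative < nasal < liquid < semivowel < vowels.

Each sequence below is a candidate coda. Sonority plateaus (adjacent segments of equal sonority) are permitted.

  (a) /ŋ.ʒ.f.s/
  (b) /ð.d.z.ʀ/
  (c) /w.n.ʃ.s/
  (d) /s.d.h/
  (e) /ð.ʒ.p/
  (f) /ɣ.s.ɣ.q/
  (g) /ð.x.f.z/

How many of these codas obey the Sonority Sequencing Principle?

(a) 3-2-2-2 → obeys
(b) 2-1-2-4 → violates
(c) 5-3-2-2 → obeys
(d) 2-1-2 → violates
(e) 2-2-1 → obeys
(f) 2-2-2-1 → obeys
(g) 2-2-2-2 → obeys

5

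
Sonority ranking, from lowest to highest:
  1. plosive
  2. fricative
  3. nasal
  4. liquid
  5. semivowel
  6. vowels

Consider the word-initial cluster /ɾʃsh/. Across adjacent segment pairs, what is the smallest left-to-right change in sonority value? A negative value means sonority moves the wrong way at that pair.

/ɾ/ is a liquid (sonority 4).
/ʃ/ is a fricative (sonority 2).
/s/ is a fricative (sonority 2).
/h/ is a fricative (sonority 2).
/ɾ/→/ʃ/: change -2.
/ʃ/→/s/: change +0.
/s/→/h/: change +0.
Minimum = -2.

-2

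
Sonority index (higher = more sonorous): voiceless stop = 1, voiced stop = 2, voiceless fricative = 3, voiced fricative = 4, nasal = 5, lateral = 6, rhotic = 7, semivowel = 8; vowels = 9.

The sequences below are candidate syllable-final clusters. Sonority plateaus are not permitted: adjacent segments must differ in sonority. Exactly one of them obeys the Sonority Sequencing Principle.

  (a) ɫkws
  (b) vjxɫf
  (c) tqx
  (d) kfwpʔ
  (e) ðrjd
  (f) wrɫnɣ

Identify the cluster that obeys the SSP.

f

(a) sonority 6-1-8-3: ill-formed.
(b) sonority 4-8-3-6-3: ill-formed.
(c) sonority 1-1-3: ill-formed.
(d) sonority 1-3-8-1-1: ill-formed.
(e) sonority 4-7-8-2: ill-formed.
(f) sonority 8-7-6-5-4: well-formed.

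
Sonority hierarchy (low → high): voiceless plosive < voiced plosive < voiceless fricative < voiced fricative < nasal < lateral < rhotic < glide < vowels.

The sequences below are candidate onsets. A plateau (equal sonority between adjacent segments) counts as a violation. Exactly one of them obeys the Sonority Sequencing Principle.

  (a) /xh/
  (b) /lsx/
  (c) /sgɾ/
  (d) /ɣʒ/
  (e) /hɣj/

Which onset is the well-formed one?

e

(a) 3-3 → violates
(b) 6-3-3 → violates
(c) 3-2-7 → violates
(d) 4-4 → violates
(e) 3-4-8 → obeys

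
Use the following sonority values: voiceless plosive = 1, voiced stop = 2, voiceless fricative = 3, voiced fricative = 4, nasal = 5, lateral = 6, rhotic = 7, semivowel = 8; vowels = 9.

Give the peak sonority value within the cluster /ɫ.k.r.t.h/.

7

/ɫ/ is a lateral (sonority 6).
/k/ is a voiceless plosive (sonority 1).
/r/ is a rhotic (sonority 7).
/t/ is a voiceless plosive (sonority 1).
/h/ is a voiceless fricative (sonority 3).
The maximum is 7.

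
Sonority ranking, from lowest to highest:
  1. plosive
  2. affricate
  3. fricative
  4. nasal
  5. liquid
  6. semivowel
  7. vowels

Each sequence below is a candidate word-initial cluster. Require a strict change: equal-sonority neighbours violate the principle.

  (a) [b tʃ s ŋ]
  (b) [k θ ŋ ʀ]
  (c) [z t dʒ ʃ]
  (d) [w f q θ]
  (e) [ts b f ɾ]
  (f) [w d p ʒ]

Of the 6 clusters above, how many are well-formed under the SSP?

(a) 1-2-3-4 → obeys
(b) 1-3-4-5 → obeys
(c) 3-1-2-3 → violates
(d) 6-3-1-3 → violates
(e) 2-1-3-5 → violates
(f) 6-1-1-3 → violates

2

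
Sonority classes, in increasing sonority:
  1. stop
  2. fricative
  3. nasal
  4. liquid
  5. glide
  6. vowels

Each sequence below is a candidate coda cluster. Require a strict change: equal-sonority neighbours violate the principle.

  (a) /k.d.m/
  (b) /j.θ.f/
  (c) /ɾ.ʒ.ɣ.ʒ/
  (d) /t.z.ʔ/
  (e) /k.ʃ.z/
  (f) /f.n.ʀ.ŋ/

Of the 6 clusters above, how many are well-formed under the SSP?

0

(a) sonority 1-1-3: ill-formed.
(b) sonority 5-2-2: ill-formed.
(c) sonority 4-2-2-2: ill-formed.
(d) sonority 1-2-1: ill-formed.
(e) sonority 1-2-2: ill-formed.
(f) sonority 2-3-4-3: ill-formed.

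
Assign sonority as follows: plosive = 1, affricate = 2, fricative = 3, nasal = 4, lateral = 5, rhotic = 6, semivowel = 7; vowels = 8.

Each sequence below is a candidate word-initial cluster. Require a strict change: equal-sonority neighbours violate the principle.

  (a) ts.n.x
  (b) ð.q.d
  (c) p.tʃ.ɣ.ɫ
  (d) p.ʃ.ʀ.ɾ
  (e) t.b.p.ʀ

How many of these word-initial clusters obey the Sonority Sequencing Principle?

1

(a) 2-4-3 → violates
(b) 3-1-1 → violates
(c) 1-2-3-5 → obeys
(d) 1-3-6-6 → violates
(e) 1-1-1-6 → violates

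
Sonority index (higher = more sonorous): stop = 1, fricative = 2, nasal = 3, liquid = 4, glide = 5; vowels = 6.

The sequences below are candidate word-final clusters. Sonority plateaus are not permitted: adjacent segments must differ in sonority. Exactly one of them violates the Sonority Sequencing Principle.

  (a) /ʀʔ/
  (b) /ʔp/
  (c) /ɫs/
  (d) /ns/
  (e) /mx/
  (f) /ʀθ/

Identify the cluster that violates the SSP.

(a) sonority 4-1: well-formed.
(b) sonority 1-1: ill-formed.
(c) sonority 4-2: well-formed.
(d) sonority 3-2: well-formed.
(e) sonority 3-2: well-formed.
(f) sonority 4-2: well-formed.

b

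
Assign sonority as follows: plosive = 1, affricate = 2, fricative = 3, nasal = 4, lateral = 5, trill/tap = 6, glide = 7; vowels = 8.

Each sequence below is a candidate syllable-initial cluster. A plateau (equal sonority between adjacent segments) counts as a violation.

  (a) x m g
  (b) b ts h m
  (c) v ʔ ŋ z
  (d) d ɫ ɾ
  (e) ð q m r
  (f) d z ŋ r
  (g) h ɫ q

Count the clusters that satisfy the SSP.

3

(a) 3-4-1 → violates
(b) 1-2-3-4 → obeys
(c) 3-1-4-3 → violates
(d) 1-5-6 → obeys
(e) 3-1-4-6 → violates
(f) 1-3-4-6 → obeys
(g) 3-5-1 → violates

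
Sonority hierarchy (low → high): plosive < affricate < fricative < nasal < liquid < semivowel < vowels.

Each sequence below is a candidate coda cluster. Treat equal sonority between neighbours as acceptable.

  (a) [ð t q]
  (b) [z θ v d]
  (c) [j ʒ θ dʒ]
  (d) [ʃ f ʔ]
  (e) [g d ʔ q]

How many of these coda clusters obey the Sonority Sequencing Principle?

(a) 3-1-1 → obeys
(b) 3-3-3-1 → obeys
(c) 6-3-3-2 → obeys
(d) 3-3-1 → obeys
(e) 1-1-1-1 → obeys

5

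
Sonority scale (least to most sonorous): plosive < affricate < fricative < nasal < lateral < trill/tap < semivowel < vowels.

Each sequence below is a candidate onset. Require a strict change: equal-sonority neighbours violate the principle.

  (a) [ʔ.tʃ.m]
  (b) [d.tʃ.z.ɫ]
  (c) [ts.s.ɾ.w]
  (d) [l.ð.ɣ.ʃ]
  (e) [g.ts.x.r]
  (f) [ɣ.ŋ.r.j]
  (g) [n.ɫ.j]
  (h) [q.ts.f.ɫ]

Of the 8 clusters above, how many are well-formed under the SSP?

(a) [ʔ.tʃ.m]: profile 1-2-4 — obeys.
(b) [d.tʃ.z.ɫ]: profile 1-2-3-5 — obeys.
(c) [ts.s.ɾ.w]: profile 2-3-6-7 — obeys.
(d) [l.ð.ɣ.ʃ]: profile 5-3-3-3 — violates.
(e) [g.ts.x.r]: profile 1-2-3-6 — obeys.
(f) [ɣ.ŋ.r.j]: profile 3-4-6-7 — obeys.
(g) [n.ɫ.j]: profile 4-5-7 — obeys.
(h) [q.ts.f.ɫ]: profile 1-2-3-5 — obeys.

7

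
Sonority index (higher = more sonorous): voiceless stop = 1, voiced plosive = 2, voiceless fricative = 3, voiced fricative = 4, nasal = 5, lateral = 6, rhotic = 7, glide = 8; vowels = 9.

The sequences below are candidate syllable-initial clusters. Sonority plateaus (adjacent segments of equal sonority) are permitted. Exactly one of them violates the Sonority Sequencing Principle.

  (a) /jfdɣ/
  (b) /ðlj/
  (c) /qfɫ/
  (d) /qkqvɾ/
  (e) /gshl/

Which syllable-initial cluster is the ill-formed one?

a

(a) /jfdɣ/: profile 8-3-2-4 — violates.
(b) /ðlj/: profile 4-6-8 — obeys.
(c) /qfɫ/: profile 1-3-6 — obeys.
(d) /qkqvɾ/: profile 1-1-1-4-7 — obeys.
(e) /gshl/: profile 2-3-3-6 — obeys.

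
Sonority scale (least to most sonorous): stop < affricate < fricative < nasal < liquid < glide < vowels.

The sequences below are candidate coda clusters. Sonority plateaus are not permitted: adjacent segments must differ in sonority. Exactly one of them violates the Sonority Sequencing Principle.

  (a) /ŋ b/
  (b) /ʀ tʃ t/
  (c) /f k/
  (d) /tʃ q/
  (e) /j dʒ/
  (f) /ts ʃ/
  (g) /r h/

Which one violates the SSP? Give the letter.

f

(a) /ŋ b/: profile 4-1 — obeys.
(b) /ʀ tʃ t/: profile 5-2-1 — obeys.
(c) /f k/: profile 3-1 — obeys.
(d) /tʃ q/: profile 2-1 — obeys.
(e) /j dʒ/: profile 6-2 — obeys.
(f) /ts ʃ/: profile 2-3 — violates.
(g) /r h/: profile 5-3 — obeys.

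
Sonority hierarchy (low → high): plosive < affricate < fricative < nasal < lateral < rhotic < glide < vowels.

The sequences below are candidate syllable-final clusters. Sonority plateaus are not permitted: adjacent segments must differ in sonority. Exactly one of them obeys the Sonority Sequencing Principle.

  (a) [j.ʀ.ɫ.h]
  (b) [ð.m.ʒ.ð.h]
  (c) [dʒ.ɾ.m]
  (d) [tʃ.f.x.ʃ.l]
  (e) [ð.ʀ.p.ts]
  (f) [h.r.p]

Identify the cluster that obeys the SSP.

a

(a) sonority 7-6-5-3: well-formed.
(b) sonority 3-4-3-3-3: ill-formed.
(c) sonority 2-6-4: ill-formed.
(d) sonority 2-3-3-3-5: ill-formed.
(e) sonority 3-6-1-2: ill-formed.
(f) sonority 3-6-1: ill-formed.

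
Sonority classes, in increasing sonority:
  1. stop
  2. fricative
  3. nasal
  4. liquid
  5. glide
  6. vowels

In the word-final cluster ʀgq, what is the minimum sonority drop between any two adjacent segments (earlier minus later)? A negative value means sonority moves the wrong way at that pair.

/ʀ/ is a liquid (sonority 4).
/g/ is a stop (sonority 1).
/q/ is a stop (sonority 1).
/ʀ/→/g/: change +3.
/g/→/q/: change +0.
Minimum = 0.

0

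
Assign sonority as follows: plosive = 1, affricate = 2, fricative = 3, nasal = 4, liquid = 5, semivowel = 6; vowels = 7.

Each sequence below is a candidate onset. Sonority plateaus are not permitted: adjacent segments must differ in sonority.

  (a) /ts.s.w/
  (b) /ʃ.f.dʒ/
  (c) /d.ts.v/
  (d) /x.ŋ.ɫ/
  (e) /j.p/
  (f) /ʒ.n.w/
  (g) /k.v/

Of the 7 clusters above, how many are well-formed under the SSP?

5

(a) 2-3-6 → obeys
(b) 3-3-2 → violates
(c) 1-2-3 → obeys
(d) 3-4-5 → obeys
(e) 6-1 → violates
(f) 3-4-6 → obeys
(g) 1-3 → obeys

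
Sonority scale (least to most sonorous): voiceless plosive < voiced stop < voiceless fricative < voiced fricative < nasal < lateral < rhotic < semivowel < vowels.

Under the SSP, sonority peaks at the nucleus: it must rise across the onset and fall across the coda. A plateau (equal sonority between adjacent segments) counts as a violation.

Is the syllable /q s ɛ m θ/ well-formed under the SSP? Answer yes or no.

Onset: /q/ is a voiceless plosive (sonority 1), /s/ is a voiceless fricative (sonority 3); then the nucleus /ɛ/ (sonority 9).
Onset profile 1-3-9 — rises to the nucleus.
Coda: /m/ is a nasal (sonority 5), /θ/ is a voiceless fricative (sonority 3).
Coda profile 9-5-3 — falls from the nucleus.

yes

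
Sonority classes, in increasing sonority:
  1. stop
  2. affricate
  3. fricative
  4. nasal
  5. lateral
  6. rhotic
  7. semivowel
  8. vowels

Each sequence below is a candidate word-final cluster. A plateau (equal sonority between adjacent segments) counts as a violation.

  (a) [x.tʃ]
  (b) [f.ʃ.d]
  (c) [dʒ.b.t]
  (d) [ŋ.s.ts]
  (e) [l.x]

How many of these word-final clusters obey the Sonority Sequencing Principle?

(a) 3-2 → obeys
(b) 3-3-1 → violates
(c) 2-1-1 → violates
(d) 4-3-2 → obeys
(e) 5-3 → obeys

3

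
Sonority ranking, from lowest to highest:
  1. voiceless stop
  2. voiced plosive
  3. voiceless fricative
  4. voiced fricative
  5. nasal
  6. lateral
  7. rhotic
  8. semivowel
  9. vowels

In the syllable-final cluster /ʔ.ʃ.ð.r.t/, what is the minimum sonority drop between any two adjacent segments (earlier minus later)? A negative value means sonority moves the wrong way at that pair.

/ʔ/ — voiceless stop, sonority 1.
/ʃ/ — voiceless fricative, sonority 3.
/ð/ — voiced fricative, sonority 4.
/r/ — rhotic, sonority 7.
/t/ — voiceless stop, sonority 1.
/ʔ/→/ʃ/: change -2.
/ʃ/→/ð/: change -1.
/ð/→/r/: change -3.
/r/→/t/: change +6.
Minimum = -3.

-3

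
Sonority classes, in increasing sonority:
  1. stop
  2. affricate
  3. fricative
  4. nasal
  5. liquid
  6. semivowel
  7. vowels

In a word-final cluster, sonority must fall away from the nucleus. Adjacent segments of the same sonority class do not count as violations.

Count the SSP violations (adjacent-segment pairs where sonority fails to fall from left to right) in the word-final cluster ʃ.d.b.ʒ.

/ʃ/ — fricative, sonority 3.
/d/ — stop, sonority 1.
/b/ — stop, sonority 1.
/ʒ/ — fricative, sonority 3.
/ʃ/→/d/: 3→1 (falls) — ok.
/d/→/b/: 1→1 (plateau, allowed) — ok.
/b/→/ʒ/: 1→3 (does not fall) — violation.

1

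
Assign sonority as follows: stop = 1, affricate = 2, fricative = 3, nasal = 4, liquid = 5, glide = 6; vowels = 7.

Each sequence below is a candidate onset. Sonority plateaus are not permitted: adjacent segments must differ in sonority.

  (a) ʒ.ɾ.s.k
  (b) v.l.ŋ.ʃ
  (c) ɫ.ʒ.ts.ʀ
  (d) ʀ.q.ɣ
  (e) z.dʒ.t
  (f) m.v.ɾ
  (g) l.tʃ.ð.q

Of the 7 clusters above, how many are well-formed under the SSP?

0

(a) 3-5-3-1 → violates
(b) 3-5-4-3 → violates
(c) 5-3-2-5 → violates
(d) 5-1-3 → violates
(e) 3-2-1 → violates
(f) 4-3-5 → violates
(g) 5-2-3-1 → violates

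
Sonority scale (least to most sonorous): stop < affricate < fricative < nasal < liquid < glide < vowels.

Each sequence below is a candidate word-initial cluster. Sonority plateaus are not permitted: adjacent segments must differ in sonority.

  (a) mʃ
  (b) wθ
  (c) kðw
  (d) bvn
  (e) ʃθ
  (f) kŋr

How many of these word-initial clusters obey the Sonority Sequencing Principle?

(a) sonority 4-3: ill-formed.
(b) sonority 6-3: ill-formed.
(c) sonority 1-3-6: well-formed.
(d) sonority 1-3-4: well-formed.
(e) sonority 3-3: ill-formed.
(f) sonority 1-4-5: well-formed.

3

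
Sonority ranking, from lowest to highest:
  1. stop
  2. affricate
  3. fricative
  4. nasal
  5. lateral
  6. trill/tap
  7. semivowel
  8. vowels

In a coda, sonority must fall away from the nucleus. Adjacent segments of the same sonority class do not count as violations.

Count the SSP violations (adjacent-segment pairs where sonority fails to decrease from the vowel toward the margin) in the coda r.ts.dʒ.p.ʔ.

0

/r/: trill/tap = 6.
/ts/: affricate = 2.
/dʒ/: affricate = 2.
/p/: stop = 1.
/ʔ/: stop = 1.
/r/→/ts/: 6→2 (falls) — ok.
/ts/→/dʒ/: 2→2 (plateau, allowed) — ok.
/dʒ/→/p/: 2→1 (falls) — ok.
/p/→/ʔ/: 1→1 (plateau, allowed) — ok.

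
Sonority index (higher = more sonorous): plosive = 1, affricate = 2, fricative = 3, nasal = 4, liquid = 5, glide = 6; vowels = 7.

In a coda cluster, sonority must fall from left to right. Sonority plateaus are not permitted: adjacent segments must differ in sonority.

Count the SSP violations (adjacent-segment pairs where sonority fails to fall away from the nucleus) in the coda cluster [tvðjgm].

4

/t/ — plosive, sonority 1.
/v/ — fricative, sonority 3.
/ð/ — fricative, sonority 3.
/j/ — glide, sonority 6.
/g/ — plosive, sonority 1.
/m/ — nasal, sonority 4.
/t/→/v/: 1→3 (does not fall) — violation.
/v/→/ð/: 3→3 (plateau) — violation.
/ð/→/j/: 3→6 (does not fall) — violation.
/j/→/g/: 6→1 (falls) — ok.
/g/→/m/: 1→4 (does not fall) — violation.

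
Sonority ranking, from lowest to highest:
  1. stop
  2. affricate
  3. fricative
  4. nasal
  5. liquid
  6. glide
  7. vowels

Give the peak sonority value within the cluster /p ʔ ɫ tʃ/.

/p/ is a stop (sonority 1).
/ʔ/ is a stop (sonority 1).
/ɫ/ is a liquid (sonority 5).
/tʃ/ is an affricate (sonority 2).
The maximum is 5.

5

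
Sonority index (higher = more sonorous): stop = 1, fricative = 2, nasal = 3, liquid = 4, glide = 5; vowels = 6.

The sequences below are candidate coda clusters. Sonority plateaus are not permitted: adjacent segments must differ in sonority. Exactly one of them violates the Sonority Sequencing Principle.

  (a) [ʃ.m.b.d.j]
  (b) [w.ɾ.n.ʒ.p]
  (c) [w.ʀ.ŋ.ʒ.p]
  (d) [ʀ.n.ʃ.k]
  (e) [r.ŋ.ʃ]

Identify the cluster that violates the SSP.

a

(a) 2-3-1-1-5 → violates
(b) 5-4-3-2-1 → obeys
(c) 5-4-3-2-1 → obeys
(d) 4-3-2-1 → obeys
(e) 4-3-2 → obeys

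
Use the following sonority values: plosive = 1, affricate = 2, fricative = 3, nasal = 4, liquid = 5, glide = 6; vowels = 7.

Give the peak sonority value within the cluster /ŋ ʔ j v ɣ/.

/ŋ/ — nasal, sonority 4.
/ʔ/ — plosive, sonority 1.
/j/ — glide, sonority 6.
/v/ — fricative, sonority 3.
/ɣ/ — fricative, sonority 3.
The maximum is 6.

6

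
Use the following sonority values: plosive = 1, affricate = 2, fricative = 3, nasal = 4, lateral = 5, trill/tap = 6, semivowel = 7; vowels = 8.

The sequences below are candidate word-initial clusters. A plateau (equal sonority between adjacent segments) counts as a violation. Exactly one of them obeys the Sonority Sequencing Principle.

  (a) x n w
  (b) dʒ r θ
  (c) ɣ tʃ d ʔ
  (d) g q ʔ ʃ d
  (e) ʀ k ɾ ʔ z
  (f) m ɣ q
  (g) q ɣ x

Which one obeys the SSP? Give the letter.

a

(a) 3-4-7 → obeys
(b) 2-6-3 → violates
(c) 3-2-1-1 → violates
(d) 1-1-1-3-1 → violates
(e) 6-1-6-1-3 → violates
(f) 4-3-1 → violates
(g) 1-3-3 → violates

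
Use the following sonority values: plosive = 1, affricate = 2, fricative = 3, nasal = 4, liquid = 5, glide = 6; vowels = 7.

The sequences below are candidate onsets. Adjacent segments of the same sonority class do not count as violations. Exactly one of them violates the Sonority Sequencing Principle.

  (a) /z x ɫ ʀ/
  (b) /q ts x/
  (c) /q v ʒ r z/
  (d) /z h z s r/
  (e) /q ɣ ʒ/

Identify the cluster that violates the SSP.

(a) sonority 3-3-5-5: well-formed.
(b) sonority 1-2-3: well-formed.
(c) sonority 1-3-3-5-3: ill-formed.
(d) sonority 3-3-3-3-5: well-formed.
(e) sonority 1-3-3: well-formed.

c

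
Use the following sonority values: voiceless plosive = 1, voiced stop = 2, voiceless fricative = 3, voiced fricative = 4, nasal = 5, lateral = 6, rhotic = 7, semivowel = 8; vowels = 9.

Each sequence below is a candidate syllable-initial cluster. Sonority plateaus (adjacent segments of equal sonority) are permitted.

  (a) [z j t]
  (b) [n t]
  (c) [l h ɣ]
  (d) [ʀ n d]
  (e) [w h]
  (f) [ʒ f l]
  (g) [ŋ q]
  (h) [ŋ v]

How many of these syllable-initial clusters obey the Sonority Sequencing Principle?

0

(a) 4-8-1 → violates
(b) 5-1 → violates
(c) 6-3-4 → violates
(d) 7-5-2 → violates
(e) 8-3 → violates
(f) 4-3-6 → violates
(g) 5-1 → violates
(h) 5-4 → violates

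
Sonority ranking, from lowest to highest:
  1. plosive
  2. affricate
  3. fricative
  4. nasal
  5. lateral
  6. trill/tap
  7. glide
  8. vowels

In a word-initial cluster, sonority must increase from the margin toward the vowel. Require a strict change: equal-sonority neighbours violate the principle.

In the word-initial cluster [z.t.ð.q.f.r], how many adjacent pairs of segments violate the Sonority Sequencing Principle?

/z/ — fricative, sonority 3.
/t/ — plosive, sonority 1.
/ð/ — fricative, sonority 3.
/q/ — plosive, sonority 1.
/f/ — fricative, sonority 3.
/r/ — trill/tap, sonority 6.
/z/→/t/: 3→1 (does not rise) — violation.
/t/→/ð/: 1→3 (rises) — ok.
/ð/→/q/: 3→1 (does not rise) — violation.
/q/→/f/: 1→3 (rises) — ok.
/f/→/r/: 3→6 (rises) — ok.

2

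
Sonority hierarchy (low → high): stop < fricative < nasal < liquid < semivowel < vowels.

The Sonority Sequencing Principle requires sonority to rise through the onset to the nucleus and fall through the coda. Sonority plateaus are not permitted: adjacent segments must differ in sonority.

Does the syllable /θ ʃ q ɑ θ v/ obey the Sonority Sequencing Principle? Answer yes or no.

no

Onset: /θ/ is a fricative (sonority 2), /ʃ/ is a fricative (sonority 2), /q/ is a stop (sonority 1); then the nucleus /ɑ/ (sonority 6).
Onset profile 2-2-1-6 — does not strictly rise throughout.
Coda: /θ/ is a fricative (sonority 2), /v/ is a fricative (sonority 2).
Coda profile 6-2-2 — does not strictly fall throughout.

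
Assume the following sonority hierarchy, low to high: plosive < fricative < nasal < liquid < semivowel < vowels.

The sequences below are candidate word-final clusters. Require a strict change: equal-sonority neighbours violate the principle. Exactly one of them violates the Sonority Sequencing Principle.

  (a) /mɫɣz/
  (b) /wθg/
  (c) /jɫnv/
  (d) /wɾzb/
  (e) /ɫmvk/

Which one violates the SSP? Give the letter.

(a) /mɫɣz/: profile 3-4-2-2 — violates.
(b) /wθg/: profile 5-2-1 — obeys.
(c) /jɫnv/: profile 5-4-3-2 — obeys.
(d) /wɾzb/: profile 5-4-2-1 — obeys.
(e) /ɫmvk/: profile 4-3-2-1 — obeys.

a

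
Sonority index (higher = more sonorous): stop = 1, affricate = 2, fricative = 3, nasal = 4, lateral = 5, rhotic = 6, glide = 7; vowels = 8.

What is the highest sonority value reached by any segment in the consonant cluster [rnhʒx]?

/r/ — rhotic, sonority 6.
/n/ — nasal, sonority 4.
/h/ — fricative, sonority 3.
/ʒ/ — fricative, sonority 3.
/x/ — fricative, sonority 3.
The maximum is 6.

6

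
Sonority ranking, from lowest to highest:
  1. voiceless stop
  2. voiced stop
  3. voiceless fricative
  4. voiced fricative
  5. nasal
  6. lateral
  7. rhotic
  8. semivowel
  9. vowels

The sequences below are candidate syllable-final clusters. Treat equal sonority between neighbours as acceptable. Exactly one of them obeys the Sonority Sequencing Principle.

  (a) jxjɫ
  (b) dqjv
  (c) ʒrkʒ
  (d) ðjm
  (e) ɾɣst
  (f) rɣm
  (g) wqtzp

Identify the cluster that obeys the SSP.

(a) 8-3-8-6 → violates
(b) 2-1-8-4 → violates
(c) 4-7-1-4 → violates
(d) 4-8-5 → violates
(e) 7-4-3-1 → obeys
(f) 7-4-5 → violates
(g) 8-1-1-4-1 → violates

e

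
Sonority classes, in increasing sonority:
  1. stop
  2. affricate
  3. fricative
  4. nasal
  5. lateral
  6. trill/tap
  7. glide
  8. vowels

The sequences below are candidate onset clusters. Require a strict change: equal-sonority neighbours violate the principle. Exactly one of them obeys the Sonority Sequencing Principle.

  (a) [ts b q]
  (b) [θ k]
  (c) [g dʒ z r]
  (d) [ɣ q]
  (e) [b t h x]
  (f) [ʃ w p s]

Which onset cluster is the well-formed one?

(a) [ts b q]: profile 2-1-1 — violates.
(b) [θ k]: profile 3-1 — violates.
(c) [g dʒ z r]: profile 1-2-3-6 — obeys.
(d) [ɣ q]: profile 3-1 — violates.
(e) [b t h x]: profile 1-1-3-3 — violates.
(f) [ʃ w p s]: profile 3-7-1-3 — violates.

c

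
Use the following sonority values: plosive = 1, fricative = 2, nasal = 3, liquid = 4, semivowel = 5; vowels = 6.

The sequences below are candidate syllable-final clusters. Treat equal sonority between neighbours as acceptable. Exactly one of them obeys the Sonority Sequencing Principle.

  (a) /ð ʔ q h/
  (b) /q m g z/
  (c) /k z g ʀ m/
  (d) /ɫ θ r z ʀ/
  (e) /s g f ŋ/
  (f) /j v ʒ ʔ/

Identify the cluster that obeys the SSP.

(a) /ð ʔ q h/: profile 2-1-1-2 — violates.
(b) /q m g z/: profile 1-3-1-2 — violates.
(c) /k z g ʀ m/: profile 1-2-1-4-3 — violates.
(d) /ɫ θ r z ʀ/: profile 4-2-4-2-4 — violates.
(e) /s g f ŋ/: profile 2-1-2-3 — violates.
(f) /j v ʒ ʔ/: profile 5-2-2-1 — obeys.

f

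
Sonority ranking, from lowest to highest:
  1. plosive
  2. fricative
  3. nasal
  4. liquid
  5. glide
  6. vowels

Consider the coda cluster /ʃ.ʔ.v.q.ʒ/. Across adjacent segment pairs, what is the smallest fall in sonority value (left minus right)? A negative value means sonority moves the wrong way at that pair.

/ʃ/ is a fricative (sonority 2).
/ʔ/ is a plosive (sonority 1).
/v/ is a fricative (sonority 2).
/q/ is a plosive (sonority 1).
/ʒ/ is a fricative (sonority 2).
/ʃ/→/ʔ/: change +1.
/ʔ/→/v/: change -1.
/v/→/q/: change +1.
/q/→/ʒ/: change -1.
Minimum = -1.

-1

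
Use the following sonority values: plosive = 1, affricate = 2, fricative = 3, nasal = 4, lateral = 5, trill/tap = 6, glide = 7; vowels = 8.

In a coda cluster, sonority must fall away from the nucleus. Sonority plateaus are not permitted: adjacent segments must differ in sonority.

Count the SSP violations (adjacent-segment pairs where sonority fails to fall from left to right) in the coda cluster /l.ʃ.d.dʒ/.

/l/: lateral = 5.
/ʃ/: fricative = 3.
/d/: plosive = 1.
/dʒ/: affricate = 2.
/l/→/ʃ/: 5→3 (falls) — ok.
/ʃ/→/d/: 3→1 (falls) — ok.
/d/→/dʒ/: 1→2 (does not fall) — violation.

1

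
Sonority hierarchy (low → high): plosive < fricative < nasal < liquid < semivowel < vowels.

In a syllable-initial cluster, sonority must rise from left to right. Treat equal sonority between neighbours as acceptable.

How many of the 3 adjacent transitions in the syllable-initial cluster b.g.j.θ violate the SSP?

/b/: plosive = 1.
/g/: plosive = 1.
/j/: semivowel = 5.
/θ/: fricative = 2.
/b/→/g/: 1→1 (plateau, allowed) — ok.
/g/→/j/: 1→5 (rises) — ok.
/j/→/θ/: 5→2 (does not rise) — violation.

1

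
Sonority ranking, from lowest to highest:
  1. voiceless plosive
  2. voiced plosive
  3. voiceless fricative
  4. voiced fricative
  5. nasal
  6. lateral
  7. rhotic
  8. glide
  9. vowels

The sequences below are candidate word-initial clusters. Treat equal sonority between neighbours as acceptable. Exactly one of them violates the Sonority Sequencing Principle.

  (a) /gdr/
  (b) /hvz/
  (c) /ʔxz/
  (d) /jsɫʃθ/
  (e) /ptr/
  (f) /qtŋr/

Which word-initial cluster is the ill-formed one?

(a) /gdr/: profile 2-2-7 — obeys.
(b) /hvz/: profile 3-4-4 — obeys.
(c) /ʔxz/: profile 1-3-4 — obeys.
(d) /jsɫʃθ/: profile 8-3-6-3-3 — violates.
(e) /ptr/: profile 1-1-7 — obeys.
(f) /qtŋr/: profile 1-1-5-7 — obeys.

d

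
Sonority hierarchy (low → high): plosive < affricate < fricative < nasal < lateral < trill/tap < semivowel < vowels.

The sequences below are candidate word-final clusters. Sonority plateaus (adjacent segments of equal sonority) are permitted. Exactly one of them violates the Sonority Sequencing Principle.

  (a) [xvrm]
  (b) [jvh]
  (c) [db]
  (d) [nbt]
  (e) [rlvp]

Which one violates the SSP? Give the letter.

a

(a) 3-3-6-4 → violates
(b) 7-3-3 → obeys
(c) 1-1 → obeys
(d) 4-1-1 → obeys
(e) 6-5-3-1 → obeys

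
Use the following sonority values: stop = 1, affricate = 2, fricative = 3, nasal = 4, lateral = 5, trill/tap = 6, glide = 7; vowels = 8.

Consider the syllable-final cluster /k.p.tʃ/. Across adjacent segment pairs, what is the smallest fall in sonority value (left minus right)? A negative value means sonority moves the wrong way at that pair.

/k/: stop = 1.
/p/: stop = 1.
/tʃ/: affricate = 2.
/k/→/p/: change +0.
/p/→/tʃ/: change -1.
Minimum = -1.

-1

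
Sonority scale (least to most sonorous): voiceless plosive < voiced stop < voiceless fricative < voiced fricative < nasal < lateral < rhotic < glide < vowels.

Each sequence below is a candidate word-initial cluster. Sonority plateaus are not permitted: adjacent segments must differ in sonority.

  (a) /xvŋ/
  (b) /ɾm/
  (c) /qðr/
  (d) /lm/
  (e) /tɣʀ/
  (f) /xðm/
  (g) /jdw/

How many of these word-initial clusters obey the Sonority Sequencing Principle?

4

(a) /xvŋ/: profile 3-4-5 — obeys.
(b) /ɾm/: profile 7-5 — violates.
(c) /qðr/: profile 1-4-7 — obeys.
(d) /lm/: profile 6-5 — violates.
(e) /tɣʀ/: profile 1-4-7 — obeys.
(f) /xðm/: profile 3-4-5 — obeys.
(g) /jdw/: profile 8-2-8 — violates.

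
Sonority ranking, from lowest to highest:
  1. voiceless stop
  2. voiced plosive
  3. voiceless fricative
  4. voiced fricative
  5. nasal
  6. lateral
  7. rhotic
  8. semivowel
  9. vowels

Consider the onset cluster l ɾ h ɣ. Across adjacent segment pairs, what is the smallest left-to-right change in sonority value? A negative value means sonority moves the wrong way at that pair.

-4

/l/ — lateral, sonority 6.
/ɾ/ — rhotic, sonority 7.
/h/ — voiceless fricative, sonority 3.
/ɣ/ — voiced fricative, sonority 4.
/l/→/ɾ/: change +1.
/ɾ/→/h/: change -4.
/h/→/ɣ/: change +1.
Minimum = -4.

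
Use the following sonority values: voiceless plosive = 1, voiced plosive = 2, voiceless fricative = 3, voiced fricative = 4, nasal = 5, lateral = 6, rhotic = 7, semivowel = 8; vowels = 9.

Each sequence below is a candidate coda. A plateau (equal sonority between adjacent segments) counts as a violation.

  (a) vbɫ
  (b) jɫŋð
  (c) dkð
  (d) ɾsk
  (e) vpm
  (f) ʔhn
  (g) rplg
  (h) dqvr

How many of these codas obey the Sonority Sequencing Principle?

2

(a) 4-2-6 → violates
(b) 8-6-5-4 → obeys
(c) 2-1-4 → violates
(d) 7-3-1 → obeys
(e) 4-1-5 → violates
(f) 1-3-5 → violates
(g) 7-1-6-2 → violates
(h) 2-1-4-7 → violates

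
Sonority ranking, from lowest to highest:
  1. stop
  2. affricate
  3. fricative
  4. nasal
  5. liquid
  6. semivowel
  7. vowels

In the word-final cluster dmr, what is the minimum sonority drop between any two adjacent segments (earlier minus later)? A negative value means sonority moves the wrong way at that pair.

/d/: stop = 1.
/m/: nasal = 4.
/r/: liquid = 5.
/d/→/m/: change -3.
/m/→/r/: change -1.
Minimum = -3.

-3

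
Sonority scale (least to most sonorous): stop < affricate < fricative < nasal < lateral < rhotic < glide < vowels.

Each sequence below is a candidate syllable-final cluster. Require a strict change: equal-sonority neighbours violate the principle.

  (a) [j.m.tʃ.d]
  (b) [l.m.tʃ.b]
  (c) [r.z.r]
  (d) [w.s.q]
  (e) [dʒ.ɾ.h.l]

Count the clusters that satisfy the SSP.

3

(a) sonority 7-4-2-1: well-formed.
(b) sonority 5-4-2-1: well-formed.
(c) sonority 6-3-6: ill-formed.
(d) sonority 7-3-1: well-formed.
(e) sonority 2-6-3-5: ill-formed.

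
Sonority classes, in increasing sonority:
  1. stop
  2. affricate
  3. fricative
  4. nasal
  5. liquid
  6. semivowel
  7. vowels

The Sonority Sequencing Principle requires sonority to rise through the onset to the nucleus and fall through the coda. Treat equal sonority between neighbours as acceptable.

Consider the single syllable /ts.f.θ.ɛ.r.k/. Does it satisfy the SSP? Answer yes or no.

Onset: /ts/ is an affricate (sonority 2), /f/ is a fricative (sonority 3), /θ/ is a fricative (sonority 3); then the nucleus /ɛ/ (sonority 7).
Onset profile 2-3-3-7 — rises to the nucleus.
Coda: /r/ is a liquid (sonority 5), /k/ is a stop (sonority 1).
Coda profile 7-5-1 — falls from the nucleus.

yes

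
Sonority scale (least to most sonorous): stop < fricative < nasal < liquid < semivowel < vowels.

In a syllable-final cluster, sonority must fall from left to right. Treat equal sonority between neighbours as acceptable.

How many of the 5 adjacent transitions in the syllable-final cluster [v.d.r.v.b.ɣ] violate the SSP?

/v/: fricative = 2.
/d/: stop = 1.
/r/: liquid = 4.
/v/: fricative = 2.
/b/: stop = 1.
/ɣ/: fricative = 2.
/v/→/d/: 2→1 (falls) — ok.
/d/→/r/: 1→4 (does not fall) — violation.
/r/→/v/: 4→2 (falls) — ok.
/v/→/b/: 2→1 (falls) — ok.
/b/→/ɣ/: 1→2 (does not fall) — violation.

2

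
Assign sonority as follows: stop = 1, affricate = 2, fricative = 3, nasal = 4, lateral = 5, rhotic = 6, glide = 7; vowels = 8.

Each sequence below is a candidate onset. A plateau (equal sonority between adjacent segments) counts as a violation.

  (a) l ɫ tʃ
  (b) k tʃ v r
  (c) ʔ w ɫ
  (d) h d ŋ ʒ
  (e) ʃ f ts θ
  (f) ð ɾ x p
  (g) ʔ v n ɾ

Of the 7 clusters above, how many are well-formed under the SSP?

(a) sonority 5-5-2: ill-formed.
(b) sonority 1-2-3-6: well-formed.
(c) sonority 1-7-5: ill-formed.
(d) sonority 3-1-4-3: ill-formed.
(e) sonority 3-3-2-3: ill-formed.
(f) sonority 3-6-3-1: ill-formed.
(g) sonority 1-3-4-6: well-formed.

2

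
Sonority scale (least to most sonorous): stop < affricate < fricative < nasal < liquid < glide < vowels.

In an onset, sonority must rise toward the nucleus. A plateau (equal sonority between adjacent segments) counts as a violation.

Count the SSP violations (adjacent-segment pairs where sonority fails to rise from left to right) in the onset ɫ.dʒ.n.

/ɫ/ — liquid, sonority 5.
/dʒ/ — affricate, sonority 2.
/n/ — nasal, sonority 4.
/ɫ/→/dʒ/: 5→2 (does not rise) — violation.
/dʒ/→/n/: 2→4 (rises) — ok.

1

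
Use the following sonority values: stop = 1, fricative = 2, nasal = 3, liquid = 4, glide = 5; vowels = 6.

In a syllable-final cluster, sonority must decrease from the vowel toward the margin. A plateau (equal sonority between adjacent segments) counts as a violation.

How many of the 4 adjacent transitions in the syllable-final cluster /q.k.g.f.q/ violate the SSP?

3

/q/ — stop, sonority 1.
/k/ — stop, sonority 1.
/g/ — stop, sonority 1.
/f/ — fricative, sonority 2.
/q/ — stop, sonority 1.
/q/→/k/: 1→1 (plateau) — violation.
/k/→/g/: 1→1 (plateau) — violation.
/g/→/f/: 1→2 (does not fall) — violation.
/f/→/q/: 2→1 (falls) — ok.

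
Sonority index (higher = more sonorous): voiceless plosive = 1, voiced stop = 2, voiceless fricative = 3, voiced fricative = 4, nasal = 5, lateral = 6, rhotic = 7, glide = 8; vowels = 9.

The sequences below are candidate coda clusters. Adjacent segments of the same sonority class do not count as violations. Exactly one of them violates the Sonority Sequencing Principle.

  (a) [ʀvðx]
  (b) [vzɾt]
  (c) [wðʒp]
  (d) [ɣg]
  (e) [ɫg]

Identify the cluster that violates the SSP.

(a) 7-4-4-3 → obeys
(b) 4-4-7-1 → violates
(c) 8-4-4-1 → obeys
(d) 4-2 → obeys
(e) 6-2 → obeys

b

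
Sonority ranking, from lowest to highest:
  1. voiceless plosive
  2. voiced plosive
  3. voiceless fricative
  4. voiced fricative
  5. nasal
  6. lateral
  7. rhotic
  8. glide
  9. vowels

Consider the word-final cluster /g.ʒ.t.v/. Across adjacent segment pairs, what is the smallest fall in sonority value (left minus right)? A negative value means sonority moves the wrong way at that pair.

/g/ is a voiced plosive (sonority 2).
/ʒ/ is a voiced fricative (sonority 4).
/t/ is a voiceless plosive (sonority 1).
/v/ is a voiced fricative (sonority 4).
/g/→/ʒ/: change -2.
/ʒ/→/t/: change +3.
/t/→/v/: change -3.
Minimum = -3.

-3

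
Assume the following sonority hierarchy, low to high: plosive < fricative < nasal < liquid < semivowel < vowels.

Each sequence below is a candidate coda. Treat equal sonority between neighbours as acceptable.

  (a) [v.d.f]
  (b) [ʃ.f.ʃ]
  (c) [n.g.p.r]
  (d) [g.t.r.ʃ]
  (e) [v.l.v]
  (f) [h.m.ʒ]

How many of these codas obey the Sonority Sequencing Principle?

1

(a) sonority 2-1-2: ill-formed.
(b) sonority 2-2-2: well-formed.
(c) sonority 3-1-1-4: ill-formed.
(d) sonority 1-1-4-2: ill-formed.
(e) sonority 2-4-2: ill-formed.
(f) sonority 2-3-2: ill-formed.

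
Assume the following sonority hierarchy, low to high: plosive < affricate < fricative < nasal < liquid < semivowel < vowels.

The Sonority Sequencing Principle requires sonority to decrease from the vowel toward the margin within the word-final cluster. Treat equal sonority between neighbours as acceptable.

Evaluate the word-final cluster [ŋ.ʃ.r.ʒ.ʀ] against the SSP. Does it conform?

no

/ŋ/ — nasal, sonority 4.
/ʃ/ — fricative, sonority 3.
/r/ — liquid, sonority 5.
/ʒ/ — fricative, sonority 3.
/ʀ/ — liquid, sonority 5.
The profile is 4-3-5-3-5. Between /ʃ/ (3) and /r/ (5) sonority does not fall, so the cluster violates the SSP.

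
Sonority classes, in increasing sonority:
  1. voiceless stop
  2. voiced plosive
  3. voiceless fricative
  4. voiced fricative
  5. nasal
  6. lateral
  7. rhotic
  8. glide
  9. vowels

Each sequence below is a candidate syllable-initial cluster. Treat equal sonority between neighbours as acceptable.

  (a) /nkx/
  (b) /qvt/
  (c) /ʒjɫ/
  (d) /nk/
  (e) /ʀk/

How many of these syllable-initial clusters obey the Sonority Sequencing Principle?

0

(a) sonority 5-1-3: ill-formed.
(b) sonority 1-4-1: ill-formed.
(c) sonority 4-8-6: ill-formed.
(d) sonority 5-1: ill-formed.
(e) sonority 7-1: ill-formed.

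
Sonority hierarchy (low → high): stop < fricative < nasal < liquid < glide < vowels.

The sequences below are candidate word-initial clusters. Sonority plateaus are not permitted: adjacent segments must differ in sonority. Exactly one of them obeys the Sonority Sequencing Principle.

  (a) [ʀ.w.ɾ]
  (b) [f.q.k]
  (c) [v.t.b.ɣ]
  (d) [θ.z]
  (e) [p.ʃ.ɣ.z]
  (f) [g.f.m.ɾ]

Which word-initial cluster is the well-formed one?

(a) [ʀ.w.ɾ]: profile 4-5-4 — violates.
(b) [f.q.k]: profile 2-1-1 — violates.
(c) [v.t.b.ɣ]: profile 2-1-1-2 — violates.
(d) [θ.z]: profile 2-2 — violates.
(e) [p.ʃ.ɣ.z]: profile 1-2-2-2 — violates.
(f) [g.f.m.ɾ]: profile 1-2-3-4 — obeys.

f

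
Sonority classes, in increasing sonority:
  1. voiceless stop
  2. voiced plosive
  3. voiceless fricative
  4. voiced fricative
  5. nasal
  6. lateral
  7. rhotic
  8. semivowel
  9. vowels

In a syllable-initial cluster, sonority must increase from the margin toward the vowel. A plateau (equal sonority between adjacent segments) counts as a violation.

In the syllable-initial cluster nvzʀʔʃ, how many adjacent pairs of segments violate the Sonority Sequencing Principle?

/n/: nasal = 5.
/v/: voiced fricative = 4.
/z/: voiced fricative = 4.
/ʀ/: rhotic = 7.
/ʔ/: voiceless stop = 1.
/ʃ/: voiceless fricative = 3.
/n/→/v/: 5→4 (does not rise) — violation.
/v/→/z/: 4→4 (plateau) — violation.
/z/→/ʀ/: 4→7 (rises) — ok.
/ʀ/→/ʔ/: 7→1 (does not rise) — violation.
/ʔ/→/ʃ/: 1→3 (rises) — ok.

3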